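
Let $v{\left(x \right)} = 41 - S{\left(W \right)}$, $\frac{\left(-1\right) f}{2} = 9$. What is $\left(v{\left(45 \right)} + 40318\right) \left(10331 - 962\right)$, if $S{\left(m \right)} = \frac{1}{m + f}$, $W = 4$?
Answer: $\frac{5293737963}{14} \approx 3.7812 \cdot 10^{8}$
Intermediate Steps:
$f = -18$ ($f = \left(-2\right) 9 = -18$)
$S{\left(m \right)} = \frac{1}{-18 + m}$ ($S{\left(m \right)} = \frac{1}{m - 18} = \frac{1}{-18 + m}$)
$v{\left(x \right)} = \frac{575}{14}$ ($v{\left(x \right)} = 41 - \frac{1}{-18 + 4} = 41 - \frac{1}{-14} = 41 - - \frac{1}{14} = 41 + \frac{1}{14} = \frac{575}{14}$)
$\left(v{\left(45 \right)} + 40318\right) \left(10331 - 962\right) = \left(\frac{575}{14} + 40318\right) \left(10331 - 962\right) = \frac{565027}{14} \cdot 9369 = \frac{5293737963}{14}$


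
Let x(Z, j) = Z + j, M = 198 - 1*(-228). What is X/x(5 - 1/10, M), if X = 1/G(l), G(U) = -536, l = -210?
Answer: -5/1154812 ≈ -4.3297e-6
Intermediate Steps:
M = 426 (M = 198 + 228 = 426)
X = -1/536 (X = 1/(-536) = -1/536 ≈ -0.0018657)
X/x(5 - 1/10, M) = -1/(536*((5 - 1/10) + 426)) = -1/(536*(49/10 + 426)) = -1/(536*4309/10) = -1/536*10/4309 = -5/1154812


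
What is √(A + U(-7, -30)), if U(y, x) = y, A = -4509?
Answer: 2*I*√1129 ≈ 67.201*I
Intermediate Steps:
√(A + U(-7, -30)) = √(-4509 - 7) = √(-4516) = 2*I*√1129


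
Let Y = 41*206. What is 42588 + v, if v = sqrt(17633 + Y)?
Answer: 42588 + sqrt(26079) ≈ 42750.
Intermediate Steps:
Y = 8446
v = sqrt(26079) (v = sqrt(17633 + 8446) = sqrt(26079) ≈ 161.49)
42588 + v = 42588 + sqrt(26079)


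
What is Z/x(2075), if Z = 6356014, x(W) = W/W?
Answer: 6356014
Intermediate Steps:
x(W) = 1
Z/x(2075) = 6356014/1 = 6356014*1 = 6356014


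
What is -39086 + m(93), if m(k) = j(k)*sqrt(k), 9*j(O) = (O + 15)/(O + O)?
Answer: -39086 + 2*sqrt(93)/31 ≈ -39085.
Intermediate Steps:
j(O) = (15 + O)/(18*O) (j(O) = ((O + 15)/(O + O))/9 = ((15 + O)/((2*O)))/9 = ((15 + O)*(1/(2*O)))/9 = ((15 + O)/(2*O))/9 = (15 + O)/(18*O))
m(k) = (15 + k)/(18*sqrt(k)) (m(k) = ((15 + k)/(18*k))*sqrt(k) = (15 + k)/(18*sqrt(k)))
-39086 + m(93) = -39086 + (15 + 93)/(18*sqrt(93)) = -39086 + (1/18)*(sqrt(93)/93)*108 = -39086 + 2*sqrt(93)/31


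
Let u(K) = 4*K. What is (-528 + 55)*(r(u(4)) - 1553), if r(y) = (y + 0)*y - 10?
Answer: 618211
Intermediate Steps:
r(y) = -10 + y² (r(y) = y*y - 10 = y² - 10 = -10 + y²)
(-528 + 55)*(r(u(4)) - 1553) = (-528 + 55)*((-10 + (4*4)²) - 1553) = -473*((-10 + 16²) - 1553) = -473*((-10 + 256) - 1553) = -473*(246 - 1553) = -473*(-1307) = 618211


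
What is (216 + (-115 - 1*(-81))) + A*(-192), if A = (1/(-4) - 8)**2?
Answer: -12886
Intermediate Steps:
A = 1089/16 (A = (-1/4 - 8)**2 = (-33/4)**2 = 1089/16 ≈ 68.063)
(216 + (-115 - 1*(-81))) + A*(-192) = (216 + (-115 - 1*(-81))) + (1089/16)*(-192) = (216 + (-115 + 81)) - 13068 = (216 - 34) - 13068 = 182 - 13068 = -12886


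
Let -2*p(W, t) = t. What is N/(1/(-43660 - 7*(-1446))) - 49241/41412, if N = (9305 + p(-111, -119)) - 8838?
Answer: -731243082125/41412 ≈ -1.7658e+7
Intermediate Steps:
p(W, t) = -t/2
N = 1053/2 (N = (9305 - 1/2*(-119)) - 8838 = (9305 + 119/2) - 8838 = 18729/2 - 8838 = 1053/2 ≈ 526.50)
N/(1/(-43660 - 7*(-1446))) - 49241/41412 = 1053/(2*(1/(-43660 - 7*(-1446)))) - 49241/41412 = 1053/(2*(1/(-43660 + 10122))) - 49241*1/41412 = 1053/(2*(1/(-33538))) - 49241/41412 = 1053/(2*(-1/33538)) - 49241/41412 = (1053/2)*(-33538) - 49241/41412 = -17657757 - 49241/41412 = -731243082125/41412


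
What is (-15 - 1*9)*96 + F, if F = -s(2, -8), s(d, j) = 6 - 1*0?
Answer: -2310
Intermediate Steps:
s(d, j) = 6 (s(d, j) = 6 + 0 = 6)
F = -6 (F = -1*6 = -6)
(-15 - 1*9)*96 + F = (-15 - 1*9)*96 - 6 = (-15 - 9)*96 - 6 = -24*96 - 6 = -2304 - 6 = -2310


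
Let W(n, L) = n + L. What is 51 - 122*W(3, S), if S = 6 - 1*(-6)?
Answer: -1779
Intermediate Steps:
S = 12 (S = 6 + 6 = 12)
W(n, L) = L + n
51 - 122*W(3, S) = 51 - 122*(12 + 3) = 51 - 122*15 = 51 - 1830 = -1779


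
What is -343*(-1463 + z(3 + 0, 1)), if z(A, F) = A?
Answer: 500780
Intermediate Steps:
-343*(-1463 + z(3 + 0, 1)) = -343*(-1463 + (3 + 0)) = -343*(-1463 + 3) = -343*(-1460) = 500780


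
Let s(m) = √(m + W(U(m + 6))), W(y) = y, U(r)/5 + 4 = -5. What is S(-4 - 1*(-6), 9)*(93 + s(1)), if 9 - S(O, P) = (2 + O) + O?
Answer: 279 + 6*I*√11 ≈ 279.0 + 19.9*I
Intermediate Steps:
U(r) = -45 (U(r) = -20 + 5*(-5) = -20 - 25 = -45)
S(O, P) = 7 - 2*O (S(O, P) = 9 - ((2 + O) + O) = 9 - (2 + 2*O) = 9 + (-2 - 2*O) = 7 - 2*O)
s(m) = √(-45 + m) (s(m) = √(m - 45) = √(-45 + m))
S(-4 - 1*(-6), 9)*(93 + s(1)) = (7 - 2*(-4 - 1*(-6)))*(93 + √(-45 + 1)) = (7 - 2*(-4 + 6))*(93 + √(-44)) = (7 - 2*2)*(93 + 2*I*√11) = (7 - 4)*(93 + 2*I*√11) = 3*(93 + 2*I*√11) = 279 + 6*I*√11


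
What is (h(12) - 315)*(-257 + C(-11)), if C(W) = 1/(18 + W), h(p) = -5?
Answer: 575360/7 ≈ 82194.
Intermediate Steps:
(h(12) - 315)*(-257 + C(-11)) = (-5 - 315)*(-257 + 1/(18 - 11)) = -320*(-257 + 1/7) = -320*(-257 + ⅐) = -320*(-1798/7) = 575360/7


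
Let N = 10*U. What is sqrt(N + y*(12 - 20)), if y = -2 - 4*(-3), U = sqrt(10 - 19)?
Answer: sqrt(-80 + 30*I) ≈ 1.6492 + 9.0951*I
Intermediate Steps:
U = 3*I (U = sqrt(-9) = 3*I ≈ 3.0*I)
y = 10 (y = -2 + 12 = 10)
N = 30*I (N = 10*(3*I) = 30*I ≈ 30.0*I)
sqrt(N + y*(12 - 20)) = sqrt(30*I + 10*(12 - 20)) = sqrt(30*I + 10*(-8)) = sqrt(30*I - 80) = sqrt(-80 + 30*I)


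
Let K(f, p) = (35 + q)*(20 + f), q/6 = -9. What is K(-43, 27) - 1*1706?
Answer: -1269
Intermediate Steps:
q = -54 (q = 6*(-9) = -54)
K(f, p) = -380 - 19*f (K(f, p) = (35 - 54)*(20 + f) = -19*(20 + f) = -380 - 19*f)
K(-43, 27) - 1*1706 = (-380 - 19*(-43)) - 1*1706 = (-380 + 817) - 1706 = 437 - 1706 = -1269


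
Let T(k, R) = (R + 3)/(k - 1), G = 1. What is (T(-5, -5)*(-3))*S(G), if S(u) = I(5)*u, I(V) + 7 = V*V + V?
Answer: -23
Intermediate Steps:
I(V) = -7 + V + V**2 (I(V) = -7 + (V*V + V) = -7 + (V**2 + V) = -7 + (V + V**2) = -7 + V + V**2)
S(u) = 23*u (S(u) = (-7 + 5 + 5**2)*u = (-7 + 5 + 25)*u = 23*u)
T(k, R) = (3 + R)/(-1 + k)
(T(-5, -5)*(-3))*S(G) = (((3 - 5)/(-1 - 5))*(-3))*(23*1) = ((-2/(-6))*(-3))*23 = (-1/6*(-2)*(-3))*23 = ((1/3)*(-3))*23 = -1*23 = -23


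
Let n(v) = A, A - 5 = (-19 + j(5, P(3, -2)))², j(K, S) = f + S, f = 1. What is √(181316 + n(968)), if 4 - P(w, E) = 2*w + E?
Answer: √181645 ≈ 426.20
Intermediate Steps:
P(w, E) = 4 - E - 2*w (P(w, E) = 4 - (2*w + E) = 4 - (E + 2*w) = 4 + (-E - 2*w) = 4 - E - 2*w)
j(K, S) = 1 + S
A = 329 (A = 5 + (-19 + (1 + (4 - 1*(-2) - 2*3)))² = 5 + (-19 + (1 + (4 + 2 - 6)))² = 5 + (-19 + (1 + 0))² = 5 + (-19 + 1)² = 5 + (-18)² = 5 + 324 = 329)
n(v) = 329
√(181316 + n(968)) = √(181316 + 329) = √181645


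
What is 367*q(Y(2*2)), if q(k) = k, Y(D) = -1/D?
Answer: -367/4 ≈ -91.750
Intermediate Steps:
367*q(Y(2*2)) = 367*(-1/(2*2)) = 367*(-1/4) = 367*(-1*¼) = 367*(-¼) = -367/4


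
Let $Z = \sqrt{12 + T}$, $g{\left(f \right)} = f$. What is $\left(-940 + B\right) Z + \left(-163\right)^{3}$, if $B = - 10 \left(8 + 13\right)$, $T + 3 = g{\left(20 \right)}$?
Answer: $-4330747 - 1150 \sqrt{29} \approx -4.3369 \cdot 10^{6}$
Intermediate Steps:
$T = 17$ ($T = -3 + 20 = 17$)
$B = -210$ ($B = \left(-10\right) 21 = -210$)
$Z = \sqrt{29}$ ($Z = \sqrt{12 + 17} = \sqrt{29} \approx 5.3852$)
$\left(-940 + B\right) Z + \left(-163\right)^{3} = \left(-940 - 210\right) \sqrt{29} + \left(-163\right)^{3} = - 1150 \sqrt{29} - 4330747 = -4330747 - 1150 \sqrt{29}$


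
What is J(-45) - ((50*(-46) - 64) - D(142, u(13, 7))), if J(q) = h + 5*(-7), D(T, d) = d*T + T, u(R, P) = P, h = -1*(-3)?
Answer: 3468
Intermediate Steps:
h = 3
D(T, d) = T + T*d (D(T, d) = T*d + T = T + T*d)
J(q) = -32 (J(q) = 3 + 5*(-7) = 3 - 35 = -32)
J(-45) - ((50*(-46) - 64) - D(142, u(13, 7))) = -32 - ((50*(-46) - 64) - 142*(1 + 7)) = -32 - ((-2300 - 64) - 142*8) = -32 - (-2364 - 1*1136) = -32 - (-2364 - 1136) = -32 - 1*(-3500) = -32 + 3500 = 3468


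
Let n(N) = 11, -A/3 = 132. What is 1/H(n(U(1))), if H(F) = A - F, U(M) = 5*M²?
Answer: -1/407 ≈ -0.0024570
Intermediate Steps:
A = -396 (A = -3*132 = -396)
H(F) = -396 - F
1/H(n(U(1))) = 1/(-396 - 1*11) = 1/(-396 - 11) = 1/(-407) = -1/407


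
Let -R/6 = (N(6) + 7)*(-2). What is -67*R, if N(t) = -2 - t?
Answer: 804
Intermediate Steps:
R = -12 (R = -6*((-2 - 1*6) + 7)*(-2) = -6*((-2 - 6) + 7)*(-2) = -6*(-8 + 7)*(-2) = -(-6)*(-2) = -6*2 = -12)
-67*R = -67*(-12) = 804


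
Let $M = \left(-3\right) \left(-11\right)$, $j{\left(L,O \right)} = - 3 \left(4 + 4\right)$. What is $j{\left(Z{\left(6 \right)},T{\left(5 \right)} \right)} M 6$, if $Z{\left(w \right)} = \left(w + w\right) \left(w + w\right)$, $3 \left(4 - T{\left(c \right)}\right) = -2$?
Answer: $-4752$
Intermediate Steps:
$T{\left(c \right)} = \frac{14}{3}$ ($T{\left(c \right)} = 4 - - \frac{2}{3} = 4 + \frac{2}{3} = \frac{14}{3}$)
$Z{\left(w \right)} = 4 w^{2}$ ($Z{\left(w \right)} = 2 w 2 w = 4 w^{2}$)
$j{\left(L,O \right)} = -24$ ($j{\left(L,O \right)} = \left(-3\right) 8 = -24$)
$M = 33$
$j{\left(Z{\left(6 \right)},T{\left(5 \right)} \right)} M 6 = \left(-24\right) 33 \cdot 6 = \left(-792\right) 6 = -4752$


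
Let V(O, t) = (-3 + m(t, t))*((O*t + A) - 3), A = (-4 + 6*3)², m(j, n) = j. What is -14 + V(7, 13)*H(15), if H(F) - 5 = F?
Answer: 56786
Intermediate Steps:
H(F) = 5 + F
A = 196 (A = (-4 + 18)² = 14² = 196)
V(O, t) = (-3 + t)*(193 + O*t) (V(O, t) = (-3 + t)*((O*t + 196) - 3) = (-3 + t)*((196 + O*t) - 3) = (-3 + t)*(193 + O*t))
-14 + V(7, 13)*H(15) = -14 + (-579 + 193*13 + 7*13² - 3*7*13)*(5 + 15) = -14 + (-579 + 2509 + 7*169 - 273)*20 = -14 + (-579 + 2509 + 1183 - 273)*20 = -14 + 2840*20 = -14 + 56800 = 56786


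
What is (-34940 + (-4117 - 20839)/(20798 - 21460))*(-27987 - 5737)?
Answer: 389601973288/331 ≈ 1.1770e+9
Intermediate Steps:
(-34940 + (-4117 - 20839)/(20798 - 21460))*(-27987 - 5737) = (-34940 - 24956/(-662))*(-33724) = (-34940 - 24956*(-1/662))*(-33724) = (-34940 + 12478/331)*(-33724) = -11552662/331*(-33724) = 389601973288/331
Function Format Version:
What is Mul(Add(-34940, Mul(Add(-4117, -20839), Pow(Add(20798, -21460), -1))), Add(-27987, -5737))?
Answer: Rational(389601973288, 331) ≈ 1.1770e+9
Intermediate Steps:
Mul(Add(-34940, Mul(Add(-4117, -20839), Pow(Add(20798, -21460), -1))), Add(-27987, -5737)) = Mul(Add(-34940, Mul(-24956, Pow(-662, -1))), -33724) = Mul(Add(-34940, Mul(-24956, Rational(-1, 662))), -33724) = Mul(Add(-34940, Rational(12478, 331)), -33724) = Mul(Rational(-11552662, 331), -33724) = Rational(389601973288, 331)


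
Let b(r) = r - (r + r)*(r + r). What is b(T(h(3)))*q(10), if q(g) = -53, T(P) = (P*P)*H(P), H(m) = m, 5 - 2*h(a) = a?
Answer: 159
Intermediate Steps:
h(a) = 5/2 - a/2
T(P) = P³ (T(P) = (P*P)*P = P²*P = P³)
b(r) = r - 4*r² (b(r) = r - 2*r*2*r = r - 4*r²)
b(T(h(3)))*q(10) = ((5/2 - ½*3)³*(1 - 4*(5/2 - ½*3)³))*(-53) = ((5/2 - 3/2)³*(1 - 4*(5/2 - 3/2)³))*(-53) = (1³*(1 - 4*1³))*(-53) = (1*(1 - 4*1))*(-53) = (1*(1 - 4))*(-53) = (1*(-3))*(-53) = -3*(-53) = 159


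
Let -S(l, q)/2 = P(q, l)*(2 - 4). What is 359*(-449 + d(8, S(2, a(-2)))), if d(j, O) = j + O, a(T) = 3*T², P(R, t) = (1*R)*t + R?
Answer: -106623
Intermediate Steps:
P(R, t) = R + R*t (P(R, t) = R*t + R = R + R*t)
S(l, q) = 4*q*(1 + l) (S(l, q) = -2*q*(1 + l)*(2 - 4) = -2*q*(1 + l)*(-2) = -(-4)*q*(1 + l) = 4*q*(1 + l))
d(j, O) = O + j
359*(-449 + d(8, S(2, a(-2)))) = 359*(-449 + (4*(3*(-2)²)*(1 + 2) + 8)) = 359*(-449 + (4*(3*4)*3 + 8)) = 359*(-449 + (4*12*3 + 8)) = 359*(-449 + (144 + 8)) = 359*(-449 + 152) = 359*(-297) = -106623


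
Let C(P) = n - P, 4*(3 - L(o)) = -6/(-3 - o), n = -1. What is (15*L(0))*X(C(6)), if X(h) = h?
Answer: -525/2 ≈ -262.50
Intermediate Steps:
L(o) = 3 + 3/(2*(-3 - o)) (L(o) = 3 - (-3)/(2*(-3 - o)) = 3 + 3/(2*(-3 - o)))
C(P) = -1 - P
(15*L(0))*X(C(6)) = (15*(3*(5 + 2*0)/(2*(3 + 0))))*(-1 - 1*6) = (15*((3/2)*(5 + 0)/3))*(-1 - 6) = (15*((3/2)*(1/3)*5))*(-7) = (15*(5/2))*(-7) = (75/2)*(-7) = -525/2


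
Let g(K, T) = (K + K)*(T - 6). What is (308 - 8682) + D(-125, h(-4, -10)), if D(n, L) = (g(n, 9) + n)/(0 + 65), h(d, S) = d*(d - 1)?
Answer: -109037/13 ≈ -8387.5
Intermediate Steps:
g(K, T) = 2*K*(-6 + T) (g(K, T) = (2*K)*(-6 + T) = 2*K*(-6 + T))
h(d, S) = d*(-1 + d)
D(n, L) = 7*n/65 (D(n, L) = (2*n*(-6 + 9) + n)/(0 + 65) = (2*n*3 + n)/65 = (6*n + n)*(1/65) = (7*n)*(1/65) = 7*n/65)
(308 - 8682) + D(-125, h(-4, -10)) = (308 - 8682) + (7/65)*(-125) = -8374 - 175/13 = -109037/13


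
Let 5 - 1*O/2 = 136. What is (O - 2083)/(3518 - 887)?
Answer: -2345/2631 ≈ -0.89130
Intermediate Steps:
O = -262 (O = 10 - 2*136 = 10 - 272 = -262)
(O - 2083)/(3518 - 887) = (-262 - 2083)/(3518 - 887) = -2345/2631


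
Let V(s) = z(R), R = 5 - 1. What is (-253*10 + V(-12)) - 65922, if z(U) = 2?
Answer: -68450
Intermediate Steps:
R = 4
V(s) = 2
(-253*10 + V(-12)) - 65922 = (-253*10 + 2) - 65922 = (-2530 + 2) - 65922 = -2528 - 65922 = -68450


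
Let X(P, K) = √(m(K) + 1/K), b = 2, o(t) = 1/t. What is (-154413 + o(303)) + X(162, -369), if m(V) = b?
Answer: -46787138/303 + √30217/123 ≈ -1.5441e+5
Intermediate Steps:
m(V) = 2
X(P, K) = √(2 + 1/K)
(-154413 + o(303)) + X(162, -369) = (-154413 + 1/303) + √(2 + 1/(-369)) = (-154413 + 1/303) + √(2 - 1/369) = -46787138/303 + √(737/369) = -46787138/303 + √30217/123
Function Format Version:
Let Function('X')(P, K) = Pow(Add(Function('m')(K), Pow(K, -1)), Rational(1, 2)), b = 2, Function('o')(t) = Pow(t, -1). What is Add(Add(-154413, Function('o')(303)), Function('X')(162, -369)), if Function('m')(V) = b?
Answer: Add(Rational(-46787138, 303), Mul(Rational(1, 123), Pow(30217, Rational(1, 2)))) ≈ -1.5441e+5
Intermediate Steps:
Function('m')(V) = 2
Function('X')(P, K) = Pow(Add(2, Pow(K, -1)), Rational(1, 2))
Add(Add(-154413, Function('o')(303)), Function('X')(162, -369)) = Add(Add(-154413, Pow(303, -1)), Pow(Add(2, Pow(-369, -1)), Rational(1, 2))) = Add(Add(-154413, Rational(1, 303)), Pow(Add(2, Rational(-1, 369)), Rational(1, 2))) = Add(Rational(-46787138, 303), Pow(Rational(737, 369), Rational(1, 2))) = Add(Rational(-46787138, 303), Mul(Rational(1, 123), Pow(30217, Rational(1, 2))))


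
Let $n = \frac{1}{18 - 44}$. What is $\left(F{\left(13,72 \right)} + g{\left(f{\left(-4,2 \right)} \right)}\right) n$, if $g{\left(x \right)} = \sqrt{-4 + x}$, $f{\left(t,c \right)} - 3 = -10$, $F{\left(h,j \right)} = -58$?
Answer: $\frac{29}{13} - \frac{i \sqrt{11}}{26} \approx 2.2308 - 0.12756 i$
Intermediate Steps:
$f{\left(t,c \right)} = -7$ ($f{\left(t,c \right)} = 3 - 10 = -7$)
$n = - \frac{1}{26}$ ($n = \frac{1}{-26} = - \frac{1}{26} \approx -0.038462$)
$\left(F{\left(13,72 \right)} + g{\left(f{\left(-4,2 \right)} \right)}\right) n = \left(-58 + \sqrt{-4 - 7}\right) \left(- \frac{1}{26}\right) = \left(-58 + \sqrt{-11}\right) \left(- \frac{1}{26}\right) = \left(-58 + i \sqrt{11}\right) \left(- \frac{1}{26}\right) = \frac{29}{13} - \frac{i \sqrt{11}}{26}$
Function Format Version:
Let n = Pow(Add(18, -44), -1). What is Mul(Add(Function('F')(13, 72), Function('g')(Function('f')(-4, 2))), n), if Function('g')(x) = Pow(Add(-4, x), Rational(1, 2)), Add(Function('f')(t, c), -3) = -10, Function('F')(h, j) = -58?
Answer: Add(Rational(29, 13), Mul(Rational(-1, 26), I, Pow(11, Rational(1, 2)))) ≈ Add(2.2308, Mul(-0.12756, I))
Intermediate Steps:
Function('f')(t, c) = -7 (Function('f')(t, c) = Add(3, -10) = -7)
n = Rational(-1, 26) (n = Pow(-26, -1) = Rational(-1, 26) ≈ -0.038462)
Mul(Add(Function('F')(13, 72), Function('g')(Function('f')(-4, 2))), n) = Mul(Add(-58, Pow(Add(-4, -7), Rational(1, 2))), Rational(-1, 26)) = Mul(Add(-58, Pow(-11, Rational(1, 2))), Rational(-1, 26)) = Mul(Add(-58, Mul(I, Pow(11, Rational(1, 2)))), Rational(-1, 26)) = Add(Rational(29, 13), Mul(Rational(-1, 26), I, Pow(11, Rational(1, 2))))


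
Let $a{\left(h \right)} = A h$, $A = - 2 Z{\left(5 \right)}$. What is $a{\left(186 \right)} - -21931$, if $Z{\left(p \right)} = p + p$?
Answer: $18211$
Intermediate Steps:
$Z{\left(p \right)} = 2 p$
$A = -20$ ($A = - 2 \cdot 2 \cdot 5 = \left(-2\right) 10 = -20$)
$a{\left(h \right)} = - 20 h$
$a{\left(186 \right)} - -21931 = \left(-20\right) 186 - -21931 = -3720 + 21931 = 18211$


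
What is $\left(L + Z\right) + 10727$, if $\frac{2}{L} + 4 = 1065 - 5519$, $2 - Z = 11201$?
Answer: $- \frac{1052089}{2229} \approx -472.0$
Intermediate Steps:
$Z = -11199$ ($Z = 2 - 11201 = -11199$)
$L = - \frac{1}{2229}$ ($L = \frac{2}{-4 + \left(1065 - 5519\right)} = \frac{2}{-4 - 4454} = \frac{2}{-4458} = 2 \left(- \frac{1}{4458}\right) = - \frac{1}{2229} \approx -0.00044863$)
$\left(L + Z\right) + 10727 = \left(- \frac{1}{2229} - 11199\right) + 10727 = - \frac{24962572}{2229} + 10727 = - \frac{1052089}{2229}$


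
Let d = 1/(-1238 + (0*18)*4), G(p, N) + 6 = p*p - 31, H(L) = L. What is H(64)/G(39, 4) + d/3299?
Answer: 65346221/1515224102 ≈ 0.043126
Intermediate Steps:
G(p, N) = -37 + p² (G(p, N) = -6 + (p*p - 31) = -6 + (p² - 31) = -6 + (-31 + p²) = -37 + p²)
d = -1/1238 (d = 1/(-1238 + 0*4) = 1/(-1238 + 0) = 1/(-1238) = -1/1238 ≈ -0.00080775)
H(64)/G(39, 4) + d/3299 = 64/(-37 + 39²) - 1/1238/3299 = 64/(-37 + 1521) - 1/1238*1/3299 = 64/1484 - 1/4084162 = 64*(1/1484) - 1/4084162 = 16/371 - 1/4084162 = 65346221/1515224102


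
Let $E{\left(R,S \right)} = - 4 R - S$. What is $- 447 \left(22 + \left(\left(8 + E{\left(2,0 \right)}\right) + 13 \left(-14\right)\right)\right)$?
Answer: $71520$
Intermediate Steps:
$E{\left(R,S \right)} = - S - 4 R$
$- 447 \left(22 + \left(\left(8 + E{\left(2,0 \right)}\right) + 13 \left(-14\right)\right)\right) = - 447 \left(22 + \left(\left(8 - 8\right) + 13 \left(-14\right)\right)\right) = - 447 \left(22 + \left(\left(8 + \left(0 - 8\right)\right) - 182\right)\right) = - 447 \left(22 + \left(\left(8 - 8\right) - 182\right)\right) = - 447 \left(22 + \left(0 - 182\right)\right) = - 447 \left(22 - 182\right) = \left(-447\right) \left(-160\right) = 71520$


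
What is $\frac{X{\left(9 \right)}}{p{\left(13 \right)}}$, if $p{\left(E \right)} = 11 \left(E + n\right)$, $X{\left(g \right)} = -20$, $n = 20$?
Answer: $- \frac{20}{363} \approx -0.055096$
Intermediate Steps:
$p{\left(E \right)} = 220 + 11 E$ ($p{\left(E \right)} = 11 \left(E + 20\right) = 11 \left(20 + E\right) = 220 + 11 E$)
$\frac{X{\left(9 \right)}}{p{\left(13 \right)}} = - \frac{20}{220 + 11 \cdot 13} = - \frac{20}{220 + 143} = - \frac{20}{363}$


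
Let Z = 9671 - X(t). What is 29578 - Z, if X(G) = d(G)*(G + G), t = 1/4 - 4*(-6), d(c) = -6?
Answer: 19616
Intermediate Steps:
t = 97/4 (t = ¼ + 24 = 97/4 ≈ 24.250)
X(G) = -12*G (X(G) = -6*(G + G) = -12*G)
Z = 9962 (Z = 9671 - (-12)*97/4 = 9671 - 1*(-291) = 9671 + 291 = 9962)
29578 - Z = 29578 - 1*9962 = 29578 - 9962 = 19616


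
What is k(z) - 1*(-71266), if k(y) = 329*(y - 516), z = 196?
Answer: -34014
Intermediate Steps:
k(y) = -169764 + 329*y (k(y) = 329*(-516 + y) = -169764 + 329*y)
k(z) - 1*(-71266) = (-169764 + 329*196) - 1*(-71266) = (-169764 + 64484) + 71266 = -105280 + 71266 = -34014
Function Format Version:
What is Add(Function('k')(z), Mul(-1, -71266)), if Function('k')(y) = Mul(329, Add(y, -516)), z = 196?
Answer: -34014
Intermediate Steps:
Function('k')(y) = Add(-169764, Mul(329, y)) (Function('k')(y) = Mul(329, Add(-516, y)) = Add(-169764, Mul(329, y)))
Add(Function('k')(z), Mul(-1, -71266)) = Add(Add(-169764, Mul(329, 196)), Mul(-1, -71266)) = Add(Add(-169764, 64484), 71266) = Add(-105280, 71266) = -34014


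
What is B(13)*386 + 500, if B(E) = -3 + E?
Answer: 4360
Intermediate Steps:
B(13)*386 + 500 = (-3 + 13)*386 + 500 = 10*386 + 500 = 3860 + 500 = 4360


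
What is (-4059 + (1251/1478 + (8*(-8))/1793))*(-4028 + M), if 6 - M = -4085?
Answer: -677528506305/2650054 ≈ -2.5567e+5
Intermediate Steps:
M = 4091 (M = 6 - 1*(-4085) = 6 + 4085 = 4091)
(-4059 + (1251/1478 + (8*(-8))/1793))*(-4028 + M) = (-4059 + (1251/1478 + (8*(-8))/1793))*(-4028 + 4091) = (-4059 + (1251*(1/1478) - 64*1/1793))*63 = (-4059 + (1251/1478 - 64/1793))*63 = (-4059 + 2148451/2650054)*63 = -10754420735/2650054*63 = -677528506305/2650054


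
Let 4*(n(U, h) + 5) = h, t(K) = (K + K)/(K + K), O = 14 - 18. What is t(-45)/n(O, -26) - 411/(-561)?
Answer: 2777/4301 ≈ 0.64566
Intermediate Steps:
O = -4
t(K) = 1 (t(K) = (2*K)/((2*K)) = (2*K)*(1/(2*K)) = 1)
n(U, h) = -5 + h/4
t(-45)/n(O, -26) - 411/(-561) = 1/(-5 + (¼)*(-26)) - 411/(-561) = 1/(-5 - 13/2) - 411*(-1/561) = 1/(-23/2) + 137/187 = 1*(-2/23) + 137/187 = -2/23 + 137/187 = 2777/4301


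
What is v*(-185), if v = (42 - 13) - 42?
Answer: 2405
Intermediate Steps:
v = -13 (v = 29 - 42 = -13)
v*(-185) = -13*(-185) = 2405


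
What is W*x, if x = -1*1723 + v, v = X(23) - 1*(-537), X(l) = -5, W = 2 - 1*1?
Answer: -1191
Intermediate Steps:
W = 1 (W = 2 - 1 = 1)
v = 532 (v = -5 - 1*(-537) = -5 + 537 = 532)
x = -1191 (x = -1*1723 + 532 = -1723 + 532 = -1191)
W*x = 1*(-1191) = -1191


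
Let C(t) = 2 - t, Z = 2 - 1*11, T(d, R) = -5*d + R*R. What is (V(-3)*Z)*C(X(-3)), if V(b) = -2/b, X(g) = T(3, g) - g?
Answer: -30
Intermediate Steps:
T(d, R) = R² - 5*d (T(d, R) = -5*d + R² = R² - 5*d)
X(g) = -15 + g² - g (X(g) = (g² - 5*3) - g = (g² - 15) - g = (-15 + g²) - g = -15 + g² - g)
Z = -9 (Z = 2 - 11 = -9)
(V(-3)*Z)*C(X(-3)) = (-2/(-3)*(-9))*(2 - (-15 + (-3)² - 1*(-3))) = (-2*(-⅓)*(-9))*(2 - (-15 + 9 + 3)) = ((⅔)*(-9))*(2 - 1*(-3)) = -6*(2 + 3) = -6*5 = -30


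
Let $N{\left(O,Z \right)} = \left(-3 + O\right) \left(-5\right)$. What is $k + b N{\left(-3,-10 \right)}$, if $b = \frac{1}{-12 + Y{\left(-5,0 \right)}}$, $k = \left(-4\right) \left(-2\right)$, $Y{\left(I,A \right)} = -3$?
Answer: $6$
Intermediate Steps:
$k = 8$
$b = - \frac{1}{15}$ ($b = \frac{1}{-12 - 3} = \frac{1}{-15} = - \frac{1}{15} \approx -0.066667$)
$N{\left(O,Z \right)} = 15 - 5 O$
$k + b N{\left(-3,-10 \right)} = 8 - \frac{15 - -15}{15} = 8 - \frac{15 + 15}{15} = 8 - 2 = 6$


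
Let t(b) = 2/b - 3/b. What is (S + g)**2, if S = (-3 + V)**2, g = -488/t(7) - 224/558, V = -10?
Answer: 1000206010609/77841 ≈ 1.2849e+7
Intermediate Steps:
t(b) = -1/b
g = 952952/279 (g = -488/((-1/7)) - 224/558 = -488/((-1*1/7)) - 224*1/558 = -488/(-1/7) - 112/279 = -488*(-7) - 112/279 = 3416 - 112/279 = 952952/279 ≈ 3415.6)
S = 169 (S = (-3 - 10)**2 = (-13)**2 = 169)
(S + g)**2 = (169 + 952952/279)**2 = (1000103/279)**2 = 1000206010609/77841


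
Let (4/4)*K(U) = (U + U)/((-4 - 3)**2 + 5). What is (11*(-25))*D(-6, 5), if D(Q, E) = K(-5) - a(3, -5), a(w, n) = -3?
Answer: -20900/27 ≈ -774.07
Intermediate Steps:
K(U) = U/27 (K(U) = (U + U)/((-4 - 3)**2 + 5) = (2*U)/((-7)**2 + 5) = (2*U)/(49 + 5) = (2*U)/54 = (2*U)*(1/54) = U/27)
D(Q, E) = 76/27 (D(Q, E) = (1/27)*(-5) - 1*(-3) = -5/27 + 3 = 76/27)
(11*(-25))*D(-6, 5) = (11*(-25))*(76/27) = -275*76/27 = -20900/27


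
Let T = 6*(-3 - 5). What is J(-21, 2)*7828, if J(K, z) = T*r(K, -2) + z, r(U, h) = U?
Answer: 7906280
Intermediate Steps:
T = -48 (T = 6*(-8) = -48)
J(K, z) = z - 48*K (J(K, z) = -48*K + z = z - 48*K)
J(-21, 2)*7828 = (2 - 48*(-21))*7828 = (2 + 1008)*7828 = 1010*7828 = 7906280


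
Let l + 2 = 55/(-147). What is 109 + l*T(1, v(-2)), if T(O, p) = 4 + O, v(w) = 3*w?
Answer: 14278/147 ≈ 97.129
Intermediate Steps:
l = -349/147 (l = -2 + 55/(-147) = -2 + 55*(-1/147) = -2 - 55/147 = -349/147 ≈ -2.3741)
109 + l*T(1, v(-2)) = 109 - 349*(4 + 1)/147 = 109 - 349/147*5 = 109 - 1745/147 = 14278/147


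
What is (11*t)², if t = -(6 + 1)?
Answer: 5929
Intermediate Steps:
t = -7 (t = -1*7 = -7)
(11*t)² = (11*(-7))² = (-77)² = 5929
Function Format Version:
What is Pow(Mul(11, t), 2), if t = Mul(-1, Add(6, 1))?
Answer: 5929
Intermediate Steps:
t = -7 (t = Mul(-1, 7) = -7)
Pow(Mul(11, t), 2) = Pow(Mul(11, -7), 2) = Pow(-77, 2) = 5929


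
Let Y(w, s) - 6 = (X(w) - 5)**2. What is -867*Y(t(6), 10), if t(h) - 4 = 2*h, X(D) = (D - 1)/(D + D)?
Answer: -23555523/1024 ≈ -23003.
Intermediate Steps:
X(D) = (-1 + D)/(2*D) (X(D) = (-1 + D)/((2*D)) = (-1 + D)*(1/(2*D)) = (-1 + D)/(2*D))
t(h) = 4 + 2*h
Y(w, s) = 6 + (-5 + (-1 + w)/(2*w))**2 (Y(w, s) = 6 + ((-1 + w)/(2*w) - 5)**2 = 6 + (-5 + (-1 + w)/(2*w))**2)
-867*Y(t(6), 10) = -867*(1 + 18*(4 + 2*6) + 105*(4 + 2*6)**2)/(4*(4 + 2*6)**2) = -867*(1 + 18*(4 + 12) + 105*(4 + 12)**2)/(4*(4 + 12)**2) = -867*(1 + 18*16 + 105*16**2)/(4*16**2) = -867*(1 + 288 + 105*256)/(4*256) = -867*(1 + 288 + 26880)/(4*256) = -867*27169/(4*256) = -867*27169/1024 = -23555523/1024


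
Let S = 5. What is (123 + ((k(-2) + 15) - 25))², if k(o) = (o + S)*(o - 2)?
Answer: 10201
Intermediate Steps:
k(o) = (-2 + o)*(5 + o) (k(o) = (o + 5)*(o - 2) = (5 + o)*(-2 + o) = (-2 + o)*(5 + o))
(123 + ((k(-2) + 15) - 25))² = (123 + (((-10 + (-2)² + 3*(-2)) + 15) - 25))² = (123 + (((-10 + 4 - 6) + 15) - 25))² = (123 + ((-12 + 15) - 25))² = (123 + (3 - 25))² = (123 - 22)² = 101² = 10201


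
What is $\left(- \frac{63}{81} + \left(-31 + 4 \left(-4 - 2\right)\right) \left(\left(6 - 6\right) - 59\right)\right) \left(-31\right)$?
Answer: $- \frac{905138}{9} \approx -1.0057 \cdot 10^{5}$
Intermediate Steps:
$\left(- \frac{63}{81} + \left(-31 + 4 \left(-4 - 2\right)\right) \left(\left(6 - 6\right) - 59\right)\right) \left(-31\right) = \left(\left(-63\right) \frac{1}{81} + \left(-31 + 4 \left(-6\right)\right) \left(\left(6 - 6\right) - 59\right)\right) \left(-31\right) = \left(- \frac{7}{9} + \left(-31 - 24\right) \left(0 - 59\right)\right) \left(-31\right) = \left(- \frac{7}{9} - -3245\right) \left(-31\right) = \left(- \frac{7}{9} + 3245\right) \left(-31\right) = \frac{29198}{9} \left(-31\right) = - \frac{905138}{9}$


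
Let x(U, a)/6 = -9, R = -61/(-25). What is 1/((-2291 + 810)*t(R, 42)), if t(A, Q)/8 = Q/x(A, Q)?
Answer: 9/82936 ≈ 0.00010852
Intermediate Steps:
R = 61/25 (R = -61*(-1/25) = 61/25 ≈ 2.4400)
x(U, a) = -54 (x(U, a) = 6*(-9) = -54)
t(A, Q) = -4*Q/27 (t(A, Q) = 8*(Q/(-54)) = 8*(Q*(-1/54)) = 8*(-Q/54) = -4*Q/27)
1/((-2291 + 810)*t(R, 42)) = 1/((-2291 + 810)*((-4/27*42))) = 1/((-1481)*(-56/9)) = -1/1481*(-9/56) = 9/82936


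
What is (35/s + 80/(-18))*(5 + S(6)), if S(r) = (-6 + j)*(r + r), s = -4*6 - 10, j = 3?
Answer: 51925/306 ≈ 169.69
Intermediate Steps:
s = -34 (s = -24 - 10 = -34)
S(r) = -6*r (S(r) = (-6 + 3)*(r + r) = -6*r)
(35/s + 80/(-18))*(5 + S(6)) = (35/(-34) + 80/(-18))*(5 - 6*6) = (35*(-1/34) + 80*(-1/18))*(5 - 36) = (-35/34 - 40/9)*(-31) = -1675/306*(-31) = 51925/306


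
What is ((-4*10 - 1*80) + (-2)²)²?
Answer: 13456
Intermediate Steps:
((-4*10 - 1*80) + (-2)²)² = ((-40 - 80) + 4)² = (-120 + 4)² = (-116)² = 13456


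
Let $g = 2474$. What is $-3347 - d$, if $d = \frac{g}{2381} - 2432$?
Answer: $- \frac{2181089}{2381} \approx -916.04$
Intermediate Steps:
$d = - \frac{5788118}{2381}$ ($d = \frac{2474}{2381} - 2432 = - \frac{5788118}{2381} \approx -2431.0$)
$-3347 - d = -3347 - - \frac{5788118}{2381} = -3347 + \frac{5788118}{2381} = - \frac{2181089}{2381}$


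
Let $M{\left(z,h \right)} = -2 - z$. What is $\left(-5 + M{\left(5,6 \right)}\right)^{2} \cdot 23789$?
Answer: $3425616$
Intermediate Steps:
$\left(-5 + M{\left(5,6 \right)}\right)^{2} \cdot 23789 = \left(-5 - 7\right)^{2} \cdot 23789 = \left(-12\right)^{2} \cdot 23789 = 144 \cdot 23789 = 3425616$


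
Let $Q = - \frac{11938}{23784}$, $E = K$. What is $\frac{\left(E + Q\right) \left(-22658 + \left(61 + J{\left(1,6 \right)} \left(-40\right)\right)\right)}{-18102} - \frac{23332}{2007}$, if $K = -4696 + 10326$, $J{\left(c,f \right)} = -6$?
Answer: $\frac{5289025337363}{761983864} \approx 6941.1$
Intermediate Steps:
$K = 5630$
$E = 5630$
$Q = - \frac{5969}{11892}$ ($Q = \left(-11938\right) \frac{1}{23784} = - \frac{5969}{11892} \approx -0.50193$)
$\frac{\left(E + Q\right) \left(-22658 + \left(61 + J{\left(1,6 \right)} \left(-40\right)\right)\right)}{-18102} - \frac{23332}{2007} = \frac{\left(5630 - \frac{5969}{11892}\right) \left(-22658 + \left(61 - -240\right)\right)}{-18102} - \frac{23332}{2007} = \frac{66945991 \left(-22658 + \left(61 + 240\right)\right)}{11892} \left(- \frac{1}{18102}\right) - \frac{23332}{2007} = \frac{66945991 \left(-22658 + 301\right)}{11892} \left(- \frac{1}{18102}\right) - \frac{23332}{2007} = \frac{66945991}{11892} \left(-22357\right) \left(- \frac{1}{18102}\right) - \frac{23332}{2007} = \left(- \frac{1496711520787}{11892}\right) \left(- \frac{1}{18102}\right) - \frac{23332}{2007} = \frac{213815931541}{30752712} - \frac{23332}{2007} = \frac{5289025337363}{761983864}$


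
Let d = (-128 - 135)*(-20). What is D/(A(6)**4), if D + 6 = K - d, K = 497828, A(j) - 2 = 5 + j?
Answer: 492562/28561 ≈ 17.246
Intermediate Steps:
A(j) = 7 + j (A(j) = 2 + (5 + j) = 7 + j)
d = 5260 (d = -263*(-20) = 5260)
D = 492562 (D = -6 + (497828 - 1*5260) = -6 + (497828 - 5260) = -6 + 492568 = 492562)
D/(A(6)**4) = 492562/((7 + 6)**4) = 492562/(13**4) = 492562/28561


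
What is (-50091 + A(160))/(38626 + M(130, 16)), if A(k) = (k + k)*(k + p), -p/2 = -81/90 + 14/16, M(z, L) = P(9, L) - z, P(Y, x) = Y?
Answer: 75/2567 ≈ 0.029217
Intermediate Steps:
M(z, L) = 9 - z
p = 1/20 (p = -2*(-81/90 + 14/16) = -2*(-81*1/90 + 14*(1/16)) = -2*(-9/10 + 7/8) = -2*(-1/40) = 1/20 ≈ 0.050000)
A(k) = 2*k*(1/20 + k) (A(k) = (k + k)*(k + 1/20) = (2*k)*(1/20 + k) = 2*k*(1/20 + k))
(-50091 + A(160))/(38626 + M(130, 16)) = (-50091 + (1/10)*160*(1 + 20*160))/(38626 + (9 - 1*130)) = (-50091 + (1/10)*160*(1 + 3200))/(38626 + (9 - 130)) = (-50091 + (1/10)*160*3201)/(38626 - 121) = (-50091 + 51216)/38505 = 1125*(1/38505) = 75/2567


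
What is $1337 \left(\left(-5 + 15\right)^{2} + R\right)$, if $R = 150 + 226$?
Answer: $636412$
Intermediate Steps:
$R = 376$
$1337 \left(\left(-5 + 15\right)^{2} + R\right) = 1337 \left(\left(-5 + 15\right)^{2} + 376\right) = 1337 \left(10^{2} + 376\right) = 1337 \left(100 + 376\right) = 1337 \cdot 476 = 636412$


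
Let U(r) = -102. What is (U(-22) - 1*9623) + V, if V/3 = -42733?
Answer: -137924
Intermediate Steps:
V = -128199 (V = 3*(-42733) = -128199)
(U(-22) - 1*9623) + V = (-102 - 1*9623) - 128199 = (-102 - 9623) - 128199 = -9725 - 128199 = -137924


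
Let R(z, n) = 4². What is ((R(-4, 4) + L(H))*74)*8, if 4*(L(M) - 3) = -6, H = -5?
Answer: 10360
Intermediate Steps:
L(M) = 3/2 (L(M) = 3 + (¼)*(-6) = 3 - 3/2 = 3/2)
R(z, n) = 16
((R(-4, 4) + L(H))*74)*8 = ((16 + 3/2)*74)*8 = ((35/2)*74)*8 = 1295*8 = 10360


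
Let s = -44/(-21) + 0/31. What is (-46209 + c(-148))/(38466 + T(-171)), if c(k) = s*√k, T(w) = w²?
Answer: -15403/22569 + 88*I*√37/1421847 ≈ -0.68248 + 0.00037647*I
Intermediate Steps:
s = 44/21 (s = -44*(-1/21) + 0*(1/31) = 44/21 + 0 = 44/21 ≈ 2.0952)
c(k) = 44*√k/21
(-46209 + c(-148))/(38466 + T(-171)) = (-46209 + 44*√(-148)/21)/(38466 + (-171)²) = (-46209 + 44*(2*I*√37)/21)/(38466 + 29241) = (-46209 + 88*I*√37/21)/67707 = (-46209 + 88*I*√37/21)*(1/67707) = -15403/22569 + 88*I*√37/1421847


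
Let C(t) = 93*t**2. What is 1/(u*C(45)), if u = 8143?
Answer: 1/1533530475 ≈ 6.5209e-10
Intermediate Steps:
1/(u*C(45)) = 1/(8143*((93*45**2))) = 1/(8143*((93*2025))) = (1/8143)/188325 = (1/8143)*(1/188325) = 1/1533530475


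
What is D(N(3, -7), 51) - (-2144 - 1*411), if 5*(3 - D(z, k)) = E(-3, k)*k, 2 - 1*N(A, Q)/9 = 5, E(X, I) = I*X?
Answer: 20593/5 ≈ 4118.6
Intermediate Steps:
N(A, Q) = -27 (N(A, Q) = 18 - 9*5 = 18 - 45 = -27)
D(z, k) = 3 + 3*k²/5 (D(z, k) = 3 - k*(-3)*k/5 = 3 - (-3*k)*k/5 = 3 - (-3)*k²/5 = 3 + 3*k²/5)
D(N(3, -7), 51) - (-2144 - 1*411) = (3 + (⅗)*51²) - (-2144 - 1*411) = (3 + (⅗)*2601) - (-2144 - 411) = (3 + 7803/5) - 1*(-2555) = 7818/5 + 2555 = 20593/5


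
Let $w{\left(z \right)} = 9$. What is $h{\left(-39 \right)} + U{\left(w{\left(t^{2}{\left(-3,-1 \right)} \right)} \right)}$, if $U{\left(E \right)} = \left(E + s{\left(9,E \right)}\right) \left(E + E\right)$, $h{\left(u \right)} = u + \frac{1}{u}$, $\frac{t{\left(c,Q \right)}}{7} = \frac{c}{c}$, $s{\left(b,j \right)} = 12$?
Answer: $\frac{13220}{39} \approx 338.97$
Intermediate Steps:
$t{\left(c,Q \right)} = 7$ ($t{\left(c,Q \right)} = 7 \frac{c}{c} = 7 \cdot 1 = 7$)
$U{\left(E \right)} = 2 E \left(12 + E\right)$ ($U{\left(E \right)} = \left(E + 12\right) \left(E + E\right) = \left(12 + E\right) 2 E = 2 E \left(12 + E\right)$)
$h{\left(-39 \right)} + U{\left(w{\left(t^{2}{\left(-3,-1 \right)} \right)} \right)} = \left(-39 + \frac{1}{-39}\right) + 2 \cdot 9 \left(12 + 9\right) = \left(-39 - \frac{1}{39}\right) + 2 \cdot 9 \cdot 21 = - \frac{1522}{39} + 378 = \frac{13220}{39}$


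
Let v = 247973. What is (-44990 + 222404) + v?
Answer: 425387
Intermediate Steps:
(-44990 + 222404) + v = (-44990 + 222404) + 247973 = 177414 + 247973 = 425387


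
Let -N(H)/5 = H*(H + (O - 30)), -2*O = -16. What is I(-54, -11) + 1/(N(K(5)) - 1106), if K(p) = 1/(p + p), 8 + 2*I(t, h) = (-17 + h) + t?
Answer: -985565/21901 ≈ -45.001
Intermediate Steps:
O = 8 (O = -½*(-16) = 8)
I(t, h) = -25/2 + h/2 + t/2 (I(t, h) = -4 + ((-17 + h) + t)/2 = -4 + (-17 + h + t)/2 = -4 + (-17/2 + h/2 + t/2) = -25/2 + h/2 + t/2)
K(p) = 1/(2*p)
N(H) = -5*H*(-22 + H) (N(H) = -5*H*(H + (8 - 30)) = -5*H*(H - 22) = -5*H*(-22 + H))
I(-54, -11) + 1/(N(K(5)) - 1106) = (-25/2 + (½)*(-11) + (½)*(-54)) + 1/(5*((½)/5)*(22 - 1/(2*5)) - 1106) = (-25/2 - 11/2 - 27) + 1/(5*((½)*(⅕))*(22 - 1/(2*5)) - 1106) = -45 + 1/(5*(⅒)*(22 - 1*⅒) - 1106) = -45 + 1/(5*(⅒)*(22 - ⅒) - 1106) = -45 + 1/(5*(⅒)*(219/10) - 1106) = -45 + 1/(219/20 - 1106) = -45 + 1/(-21901/20) = -45 - 20/21901 = -985565/21901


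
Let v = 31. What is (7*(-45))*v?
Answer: -9765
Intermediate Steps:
(7*(-45))*v = (7*(-45))*31 = -315*31 = -9765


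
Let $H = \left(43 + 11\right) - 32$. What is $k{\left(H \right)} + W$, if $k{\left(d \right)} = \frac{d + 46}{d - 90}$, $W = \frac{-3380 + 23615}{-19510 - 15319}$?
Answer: $- \frac{55064}{34829} \approx -1.581$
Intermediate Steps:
$H = 22$ ($H = 54 - 32 = 22$)
$W = - \frac{20235}{34829}$ ($W = \frac{20235}{-34829} = 20235 \left(- \frac{1}{34829}\right) = - \frac{20235}{34829} \approx -0.58098$)
$k{\left(d \right)} = \frac{46 + d}{-90 + d}$
$k{\left(H \right)} + W = \frac{46 + 22}{-90 + 22} - \frac{20235}{34829} = \frac{1}{-68} \cdot 68 - \frac{20235}{34829} = \left(- \frac{1}{68}\right) 68 - \frac{20235}{34829} = -1 - \frac{20235}{34829} = - \frac{55064}{34829}$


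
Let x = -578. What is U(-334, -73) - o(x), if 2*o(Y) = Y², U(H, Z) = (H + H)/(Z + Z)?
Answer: -12193732/73 ≈ -1.6704e+5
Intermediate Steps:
U(H, Z) = H/Z (U(H, Z) = (2*H)/((2*Z)) = (2*H)*(1/(2*Z)) = H/Z)
o(Y) = Y²/2
U(-334, -73) - o(x) = -334/(-73) - (-578)²/2 = -334*(-1/73) - 334084/2 = 334/73 - 1*167042 = 334/73 - 167042 = -12193732/73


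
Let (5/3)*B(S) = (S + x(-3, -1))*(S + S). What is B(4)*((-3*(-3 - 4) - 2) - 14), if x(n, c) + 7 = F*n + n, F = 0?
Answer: -144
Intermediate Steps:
x(n, c) = -7 + n (x(n, c) = -7 + (0*n + n) = -7 + (0 + n) = -7 + n)
B(S) = 6*S*(-10 + S)/5 (B(S) = 3*((S + (-7 - 3))*(S + S))/5 = 3*((S - 10)*(2*S))/5 = 3*((-10 + S)*(2*S))/5 = 3*(2*S*(-10 + S))/5 = 6*S*(-10 + S)/5)
B(4)*((-3*(-3 - 4) - 2) - 14) = ((6/5)*4*(-10 + 4))*((-3*(-3 - 4) - 2) - 14) = ((6/5)*4*(-6))*((-3*(-7) - 2) - 14) = -144*((21 - 2) - 14)/5 = -144*(19 - 14)/5 = -144/5*5 = -144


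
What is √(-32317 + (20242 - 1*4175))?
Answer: 25*I*√26 ≈ 127.48*I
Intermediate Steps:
√(-32317 + (20242 - 1*4175)) = √(-32317 + (20242 - 4175)) = √(-32317 + 16067) = √(-16250) = 25*I*√26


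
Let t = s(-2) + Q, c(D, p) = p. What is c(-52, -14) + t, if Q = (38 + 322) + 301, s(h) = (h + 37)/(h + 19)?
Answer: 11034/17 ≈ 649.06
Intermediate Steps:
s(h) = (37 + h)/(19 + h)
Q = 661 (Q = 360 + 301 = 661)
t = 11272/17 (t = (37 - 2)/(19 - 2) + 661 = 35/17 + 661 = 11272/17 ≈ 663.06)
c(-52, -14) + t = -14 + 11272/17 = 11034/17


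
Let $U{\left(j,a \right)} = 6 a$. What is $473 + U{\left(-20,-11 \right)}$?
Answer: $407$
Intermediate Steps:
$473 + U{\left(-20,-11 \right)} = 473 + 6 \left(-11\right) = 473 - 66 = 407$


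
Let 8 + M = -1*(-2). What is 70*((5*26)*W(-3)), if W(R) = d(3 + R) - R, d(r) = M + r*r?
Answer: -27300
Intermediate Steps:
M = -6 (M = -8 - 1*(-2) = -8 + 2 = -6)
d(r) = -6 + r² (d(r) = -6 + r*r = -6 + r²)
W(R) = -6 + (3 + R)² - R (W(R) = (-6 + (3 + R)²) - R = -6 + (3 + R)² - R)
70*((5*26)*W(-3)) = 70*((5*26)*(-6 + (3 - 3)² - 1*(-3))) = 70*(130*(-6 + 0² + 3)) = 70*(130*(-6 + 0 + 3)) = 70*(130*(-3)) = 70*(-390) = -27300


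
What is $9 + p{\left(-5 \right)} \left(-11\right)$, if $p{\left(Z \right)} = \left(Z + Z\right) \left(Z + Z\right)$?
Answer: $-1091$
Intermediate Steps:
$p{\left(Z \right)} = 4 Z^{2}$ ($p{\left(Z \right)} = 2 Z 2 Z = 4 Z^{2}$)
$9 + p{\left(-5 \right)} \left(-11\right) = 9 + 4 \left(-5\right)^{2} \left(-11\right) = 9 + 4 \cdot 25 \left(-11\right) = 9 + 100 \left(-11\right) = 9 - 1100 = -1091$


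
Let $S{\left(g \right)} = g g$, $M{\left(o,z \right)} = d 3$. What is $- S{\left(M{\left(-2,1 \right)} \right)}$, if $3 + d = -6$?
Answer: $-729$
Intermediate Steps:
$d = -9$ ($d = -3 - 6 = -9$)
$M{\left(o,z \right)} = -27$ ($M{\left(o,z \right)} = \left(-9\right) 3 = -27$)
$S{\left(g \right)} = g^{2}$
$- S{\left(M{\left(-2,1 \right)} \right)} = - \left(-27\right)^{2} = \left(-1\right) 729 = -729$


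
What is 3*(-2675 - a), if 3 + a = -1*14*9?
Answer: -7638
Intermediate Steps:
a = -129 (a = -3 - 1*14*9 = -3 - 14*9 = -3 - 126 = -129)
3*(-2675 - a) = 3*(-2675 - 1*(-129)) = 3*(-2675 + 129) = 3*(-2546) = -7638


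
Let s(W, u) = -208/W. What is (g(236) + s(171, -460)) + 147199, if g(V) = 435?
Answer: 25245206/171 ≈ 1.4763e+5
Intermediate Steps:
(g(236) + s(171, -460)) + 147199 = (435 - 208/171) + 147199 = 74177/171 + 147199 = 25245206/171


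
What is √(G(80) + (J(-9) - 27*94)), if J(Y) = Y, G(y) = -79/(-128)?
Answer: I*√651874/16 ≈ 50.462*I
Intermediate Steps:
G(y) = 79/128 (G(y) = -79*(-1/128) = 79/128)
√(G(80) + (J(-9) - 27*94)) = √(79/128 + (-9 - 27*94)) = √(79/128 + (-9 - 2538)) = √(79/128 - 2547) = √(-325937/128) = I*√651874/16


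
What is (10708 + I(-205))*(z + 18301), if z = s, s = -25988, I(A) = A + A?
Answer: -79160726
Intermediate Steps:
I(A) = 2*A
z = -25988
(10708 + I(-205))*(z + 18301) = (10708 + 2*(-205))*(-25988 + 18301) = (10708 - 410)*(-7687) = 10298*(-7687) = -79160726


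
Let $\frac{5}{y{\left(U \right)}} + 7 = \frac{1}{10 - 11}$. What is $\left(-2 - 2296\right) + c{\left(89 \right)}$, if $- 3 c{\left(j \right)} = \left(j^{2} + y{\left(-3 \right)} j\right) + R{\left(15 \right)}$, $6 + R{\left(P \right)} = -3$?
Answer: $- \frac{118003}{24} \approx -4916.8$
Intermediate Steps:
$y{\left(U \right)} = - \frac{5}{8}$ ($y{\left(U \right)} = \frac{5}{-7 + \frac{1}{10 - 11}} = \frac{5}{-7 + \frac{1}{-1}} = \frac{5}{-7 - 1} = \frac{5}{-8} = 5 \left(- \frac{1}{8}\right) = - \frac{5}{8}$)
$R{\left(P \right)} = -9$ ($R{\left(P \right)} = -6 - 3 = -9$)
$c{\left(j \right)} = 3 - \frac{j^{2}}{3} + \frac{5 j}{24}$ ($c{\left(j \right)} = - \frac{\left(j^{2} - \frac{5 j}{8}\right) - 9}{3} = - \frac{-9 + j^{2} - \frac{5 j}{8}}{3} = 3 - \frac{j^{2}}{3} + \frac{5 j}{24}$)
$\left(-2 - 2296\right) + c{\left(89 \right)} = \left(-2 - 2296\right) + \left(3 - \frac{89^{2}}{3} + \frac{5}{24} \cdot 89\right) = \left(-2 - 2296\right) + \left(3 - \frac{7921}{3} + \frac{445}{24}\right) = -2298 + \left(3 - \frac{7921}{3} + \frac{445}{24}\right) = -2298 - \frac{62851}{24} = - \frac{118003}{24}$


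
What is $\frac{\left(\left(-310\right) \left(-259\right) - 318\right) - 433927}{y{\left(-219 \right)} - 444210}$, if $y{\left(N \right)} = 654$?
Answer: $\frac{117985}{147852} \approx 0.79799$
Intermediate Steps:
$\frac{\left(\left(-310\right) \left(-259\right) - 318\right) - 433927}{y{\left(-219 \right)} - 444210} = \frac{\left(\left(-310\right) \left(-259\right) - 318\right) - 433927}{654 - 444210} = \frac{\left(80290 - 318\right) - 433927}{-443556} = \left(79972 - 433927\right) \left(- \frac{1}{443556}\right) = \left(-353955\right) \left(- \frac{1}{443556}\right) = \frac{117985}{147852}$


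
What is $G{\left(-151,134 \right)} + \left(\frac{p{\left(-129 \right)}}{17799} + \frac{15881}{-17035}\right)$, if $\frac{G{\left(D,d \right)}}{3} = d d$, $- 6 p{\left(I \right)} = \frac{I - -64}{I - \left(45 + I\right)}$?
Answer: $\frac{881972077640399}{16373122110} \approx 53867.0$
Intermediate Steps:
$p{\left(I \right)} = \frac{32}{135} + \frac{I}{270}$ ($p{\left(I \right)} = - \frac{\left(I - -64\right) \frac{1}{I - \left(45 + I\right)}}{6} = - \frac{\left(I + 64\right) \frac{1}{-45}}{6} = - \frac{\left(64 + I\right) \left(- \frac{1}{45}\right)}{6} = - \frac{- \frac{64}{45} - \frac{I}{45}}{6} = \frac{32}{135} + \frac{I}{270}$)
$G{\left(D,d \right)} = 3 d^{2}$ ($G{\left(D,d \right)} = 3 d d = 3 d^{2}$)
$G{\left(-151,134 \right)} + \left(\frac{p{\left(-129 \right)}}{17799} + \frac{15881}{-17035}\right) = 3 \cdot 134^{2} + \left(\frac{\frac{32}{135} + \frac{1}{270} \left(-129\right)}{17799} + \frac{15881}{-17035}\right) = 3 \cdot 17956 + \left(\left(\frac{32}{135} - \frac{43}{90}\right) \frac{1}{17799} + 15881 \left(- \frac{1}{17035}\right)\right) = 53868 - \frac{15264181081}{16373122110} = \frac{881972077640399}{16373122110}$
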